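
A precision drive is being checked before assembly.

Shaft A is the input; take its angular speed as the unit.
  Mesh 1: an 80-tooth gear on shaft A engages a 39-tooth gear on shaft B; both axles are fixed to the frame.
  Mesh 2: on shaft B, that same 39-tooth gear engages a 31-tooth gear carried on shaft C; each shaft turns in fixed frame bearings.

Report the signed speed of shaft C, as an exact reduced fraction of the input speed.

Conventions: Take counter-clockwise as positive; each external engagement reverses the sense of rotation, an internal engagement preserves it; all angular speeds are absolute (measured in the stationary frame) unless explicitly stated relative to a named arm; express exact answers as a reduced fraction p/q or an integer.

80/31

2-mesh fixed-axis compound train (all bearings frame-fixed)
mesh 1 [80T→39T]: |ω|/ω_in = 1×80/39 = 80/39, sense flips to −
mesh 2 [39T→31T]: |ω|/ω_in = (80/39)×39/31 = 80/31, sense flips to +
signed output speed (× input speed) = 80/31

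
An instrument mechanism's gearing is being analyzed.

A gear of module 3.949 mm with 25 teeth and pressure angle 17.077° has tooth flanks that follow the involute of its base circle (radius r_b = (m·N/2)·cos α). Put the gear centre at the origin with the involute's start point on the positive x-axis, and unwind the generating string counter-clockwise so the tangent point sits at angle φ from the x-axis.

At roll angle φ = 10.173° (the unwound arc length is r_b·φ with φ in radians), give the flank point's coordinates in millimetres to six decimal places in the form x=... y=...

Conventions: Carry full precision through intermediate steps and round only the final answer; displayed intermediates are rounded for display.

class = single-mesh tooth geometry [base-circle involute, m = 3.949, 25T]
pitch radius r_p = m·N/2 = 3.949·25/2 = 49.362500
base radius r_b = r_p·cos α = 49.362500·cos 17.077° = 47.186155
roll angle φ = 10.173° = 0.17755234 rad
x = r_b·(cos φ + φ·sin φ) = 47.924072
y = r_b·(sin φ − φ·cos φ) = 0.087761

x=47.924072 y=0.087761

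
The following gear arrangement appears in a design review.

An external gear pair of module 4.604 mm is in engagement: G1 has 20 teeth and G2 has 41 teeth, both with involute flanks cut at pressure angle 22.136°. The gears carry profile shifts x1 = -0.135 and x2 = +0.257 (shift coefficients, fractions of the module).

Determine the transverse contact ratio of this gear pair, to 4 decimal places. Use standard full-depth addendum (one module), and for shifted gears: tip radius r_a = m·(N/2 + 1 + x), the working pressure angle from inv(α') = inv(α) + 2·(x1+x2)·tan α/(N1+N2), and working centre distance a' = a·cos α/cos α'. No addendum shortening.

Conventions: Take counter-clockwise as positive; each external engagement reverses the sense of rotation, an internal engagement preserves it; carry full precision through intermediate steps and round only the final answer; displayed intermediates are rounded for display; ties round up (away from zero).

1.5429

topology: single-mesh involute geometry — m = 4.604, 20T/41T pair
base radii: r_b1 = 42.646486, r_b2 = 87.425297
tip radii: r_a1 = 50.022460, r_a2 = 100.169228
inv(α') = inv(22.136°) + 2·(-0.135+0.257)·tan α/(20+41) = 0.02207107  ⇒  α' = 22.68419°
a' = a·cos α / cos α' = 140.4220·cos 22.136°/cos 22.68419° = 140.977134
action lengths: √(r_a1²−r_b1²) = 26.144286, √(r_a2²−r_b2²) = 48.894700
base pitch p_b = π·m·cos α = 13.397789
CR = (26.144286 + 48.894700 − 140.977134·sin 22.68419°)/13.397789 = 1.542863
contact ratio ≈ 1.5429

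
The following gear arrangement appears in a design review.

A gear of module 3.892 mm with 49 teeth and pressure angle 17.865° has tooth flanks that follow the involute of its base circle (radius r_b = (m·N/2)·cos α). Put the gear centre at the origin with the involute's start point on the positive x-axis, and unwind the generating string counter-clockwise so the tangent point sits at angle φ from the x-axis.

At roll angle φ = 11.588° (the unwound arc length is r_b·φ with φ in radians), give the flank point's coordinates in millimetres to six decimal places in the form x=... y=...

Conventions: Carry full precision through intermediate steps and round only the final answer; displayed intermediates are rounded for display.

x=92.593452 y=0.249250

recognized (one wheel, involute flank): single-mesh tooth geometry, m = 3.892, N = 49
pitch radius r_p = m·N/2 = 3.892·49/2 = 95.354000
base radius r_b = r_p·cos α = 95.354000·cos 17.865° = 90.756219
roll angle φ = 11.588° = 0.20224875 rad
x = r_b·(cos φ + φ·sin φ) = 92.593452
y = r_b·(sin φ − φ·cos φ) = 0.249250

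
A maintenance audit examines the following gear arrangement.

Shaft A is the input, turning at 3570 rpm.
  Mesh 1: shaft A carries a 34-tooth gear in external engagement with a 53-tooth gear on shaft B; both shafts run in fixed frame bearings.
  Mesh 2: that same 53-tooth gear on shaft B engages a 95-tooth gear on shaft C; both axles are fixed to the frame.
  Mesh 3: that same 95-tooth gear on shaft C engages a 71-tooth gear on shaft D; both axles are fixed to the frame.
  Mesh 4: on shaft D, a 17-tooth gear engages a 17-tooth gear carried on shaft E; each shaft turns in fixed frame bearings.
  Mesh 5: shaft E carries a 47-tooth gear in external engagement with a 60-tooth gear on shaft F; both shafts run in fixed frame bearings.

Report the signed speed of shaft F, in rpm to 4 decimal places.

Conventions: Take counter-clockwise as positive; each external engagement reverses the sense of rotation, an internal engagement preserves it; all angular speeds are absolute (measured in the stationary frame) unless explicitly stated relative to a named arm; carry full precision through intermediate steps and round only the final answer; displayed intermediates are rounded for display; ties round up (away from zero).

recognized (6 fixed axles, 5 meshes): fixed-axis compound train
mesh 1 [34T→53T]: ω = 3570.0000×34/53 = 2290.1887 rpm, sense flips to −
mesh 2 [53T→95T]: ω = 2290.1887×53/95 = 1277.6842 rpm, sense flips to +
mesh 3 [95T→71T]: ω = 1277.6842×95/71 = 1709.5775 rpm, sense flips to −
mesh 4 [17T→17T]: ω = 1709.5775×17/17 = 1709.5775 rpm, sense flips to +
mesh 5 [47T→60T]: ω = 1709.5775×47/60 = 1339.1690 rpm, sense flips to −
signed output speed = -1339.1690 rpm

-1339.1690 rpm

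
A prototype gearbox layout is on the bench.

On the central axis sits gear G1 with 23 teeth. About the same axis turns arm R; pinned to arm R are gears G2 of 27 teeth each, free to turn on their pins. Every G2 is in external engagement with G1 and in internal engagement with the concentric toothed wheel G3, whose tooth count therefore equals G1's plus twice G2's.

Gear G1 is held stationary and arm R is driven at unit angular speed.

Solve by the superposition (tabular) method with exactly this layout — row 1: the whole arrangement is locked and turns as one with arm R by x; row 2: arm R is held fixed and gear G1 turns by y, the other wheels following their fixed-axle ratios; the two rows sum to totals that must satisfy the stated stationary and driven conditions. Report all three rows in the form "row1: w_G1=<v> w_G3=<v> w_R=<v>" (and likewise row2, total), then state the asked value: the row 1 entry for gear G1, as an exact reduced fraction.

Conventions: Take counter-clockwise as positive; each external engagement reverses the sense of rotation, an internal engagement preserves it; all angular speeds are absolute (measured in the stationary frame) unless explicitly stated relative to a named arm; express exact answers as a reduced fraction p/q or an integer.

class = planetary set [G3 = 23+2·27 = 77; Willis about the carrier]
row 1 — lock + rotate with arm: ω_sun = ω_ring = ω_arm = x
row 2 — arm fixed, fixed-axis ratios: sun y, ring −(23/77)·y, arm 0
boundary: total ω_sun = x + y = 0 and total ω_arm = x = 1  ⇒  y = -1, x = 1
row 2 ring = −(23/77)·(-1) = 23/77
totals (row 1 + row 2): sun 1 + (-1) = 0, ring 1 + 23/77 = 100/77, arm 1 + 0 = 1
asked cell (row1, sun) = 1

row1: w_G1=1 w_G3=1 w_R=1
row2: w_G1=-1 w_G3=23/77 w_R=0
total: w_G1=0 w_G3=100/77 w_R=1
asked value: 1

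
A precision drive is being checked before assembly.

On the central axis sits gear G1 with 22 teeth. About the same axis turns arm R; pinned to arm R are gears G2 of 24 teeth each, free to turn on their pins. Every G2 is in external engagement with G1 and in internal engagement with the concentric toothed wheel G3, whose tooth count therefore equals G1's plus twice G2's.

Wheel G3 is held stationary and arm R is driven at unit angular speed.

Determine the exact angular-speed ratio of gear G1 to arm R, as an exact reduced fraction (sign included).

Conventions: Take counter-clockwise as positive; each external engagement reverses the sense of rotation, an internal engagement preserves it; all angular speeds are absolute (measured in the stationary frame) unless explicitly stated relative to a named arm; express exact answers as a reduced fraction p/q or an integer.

46/11

recognized (axles ride arm R): planetary set, 22/24/70 teeth
ring teeth: 22 + 2·24 = 70
22(ω_sun−ω_arm) = −70(ω_ring−ω_arm),  ω_ring = 0, ω_arm = 1
ω_sun = 1 − (70/22)(0−1) = 46/11
ω_out/ω_in = 46/11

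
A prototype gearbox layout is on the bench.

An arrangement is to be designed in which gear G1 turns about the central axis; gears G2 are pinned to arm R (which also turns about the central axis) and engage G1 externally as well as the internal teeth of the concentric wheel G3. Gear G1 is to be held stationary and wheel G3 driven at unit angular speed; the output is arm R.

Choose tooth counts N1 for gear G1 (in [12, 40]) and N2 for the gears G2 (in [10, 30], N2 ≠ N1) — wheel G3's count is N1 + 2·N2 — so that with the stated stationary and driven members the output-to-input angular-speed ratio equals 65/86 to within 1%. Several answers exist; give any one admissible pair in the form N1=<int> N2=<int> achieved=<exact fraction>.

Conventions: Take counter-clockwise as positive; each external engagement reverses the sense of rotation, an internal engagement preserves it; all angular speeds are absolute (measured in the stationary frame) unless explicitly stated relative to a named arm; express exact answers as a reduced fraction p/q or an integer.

N1=21 N2=22 achieved=65/86

planetary set to be sized for 65/86 (Willis relation)
Willis with ω_sun = 0: ω_arm/ω_ring = N3/(N1+N3); set equal to 65/86  ⇒  N3/N1 = (65/86)/(1 − 65/86) = 65/21
N3 = N1 + 2·N2  ⇒  N2/N1 = (N3/N1 − 1)/2 = (65/21 − 1)/2 = 22/21
smallest multiple with N1 ≥ 12 and N2 ≥ 10: k = 1  ⇒  N1 = 1·21 = 21, N2 = 1·22 = 22 (N1 ≤ 40, N2 ≤ 30, N2 ≠ N1 ✓), N3 = 21 + 2·22 = 65
check: N3/(N1+N3) with N1 = 21, N3 = 65 gives 65/86; |achieved − target| = 0 ≤ 13/1720 ✓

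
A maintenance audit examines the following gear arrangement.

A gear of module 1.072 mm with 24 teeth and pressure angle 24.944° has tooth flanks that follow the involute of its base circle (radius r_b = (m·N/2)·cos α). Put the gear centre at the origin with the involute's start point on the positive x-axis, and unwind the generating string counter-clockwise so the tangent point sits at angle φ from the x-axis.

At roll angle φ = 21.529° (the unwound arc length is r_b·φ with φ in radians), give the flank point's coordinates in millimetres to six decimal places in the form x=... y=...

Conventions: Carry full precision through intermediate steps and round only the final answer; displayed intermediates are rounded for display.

single-mesh involute tooth geometry (24T wheel at module 1.072)
pitch radius r_p = m·N/2 = 1.072·24/2 = 12.864000
base radius r_b = r_p·cos α = 12.864000·cos 24.944° = 11.664051
roll angle φ = 21.529° = 0.37575193 rad
x = r_b·(cos φ + φ·sin φ) = 12.458635
y = r_b·(sin φ − φ·cos φ) = 0.203370

x=12.458635 y=0.203370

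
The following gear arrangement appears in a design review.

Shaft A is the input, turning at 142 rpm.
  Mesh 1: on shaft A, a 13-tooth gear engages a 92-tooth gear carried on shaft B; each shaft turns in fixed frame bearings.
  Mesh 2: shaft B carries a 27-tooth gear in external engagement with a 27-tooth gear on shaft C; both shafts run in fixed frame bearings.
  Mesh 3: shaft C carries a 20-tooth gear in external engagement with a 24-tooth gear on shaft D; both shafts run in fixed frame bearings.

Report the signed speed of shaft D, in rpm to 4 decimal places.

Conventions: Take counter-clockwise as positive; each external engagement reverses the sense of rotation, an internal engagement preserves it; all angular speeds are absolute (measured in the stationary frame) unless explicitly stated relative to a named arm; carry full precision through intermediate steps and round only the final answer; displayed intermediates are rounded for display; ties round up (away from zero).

3-mesh fixed-axis compound train (all bearings frame-fixed)
mesh 1 [13T→92T]: ω = 142.0000×13/92 = 20.0652 rpm, sense flips to −
mesh 2 [27T→27T]: ω = 20.0652×27/27 = 20.0652 rpm, sense flips to +
mesh 3 [20T→24T]: ω = 20.0652×20/24 = 16.7210 rpm, sense flips to −
signed output speed = -16.7210 rpm

-16.7210 rpm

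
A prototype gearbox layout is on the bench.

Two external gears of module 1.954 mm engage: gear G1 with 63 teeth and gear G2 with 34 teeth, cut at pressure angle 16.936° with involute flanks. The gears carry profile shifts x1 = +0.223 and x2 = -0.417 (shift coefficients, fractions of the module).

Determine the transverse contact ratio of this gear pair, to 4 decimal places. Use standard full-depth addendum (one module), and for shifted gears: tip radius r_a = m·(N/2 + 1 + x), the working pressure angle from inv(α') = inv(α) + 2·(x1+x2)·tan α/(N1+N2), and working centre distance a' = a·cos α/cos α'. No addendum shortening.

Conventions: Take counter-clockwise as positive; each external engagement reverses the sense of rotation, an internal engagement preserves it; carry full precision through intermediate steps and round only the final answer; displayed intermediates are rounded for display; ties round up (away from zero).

topology: single-mesh involute geometry — m = 1.954, 63T/34T pair
base radii: r_b1 = 58.881579, r_b2 = 31.777360
tip radii: r_a1 = 63.940742, r_a2 = 34.357182
inv(α') = inv(16.936°) + 2·(+0.223-0.417)·tan α/(63+34) = 0.00770268  ⇒  α' = 16.14493°
a' = a·cos α / cos α' = 94.7690·cos 16.936°/cos 16.14493° = 94.381200
action lengths: √(r_a1²−r_b1²) = 24.927458, √(r_a2²−r_b2²) = 13.061981
base pitch p_b = π·m·cos α = 5.872442
CR = (24.927458 + 13.061981 − 94.381200·sin 16.14493°)/5.872442 = 2.000029
contact ratio ≈ 2.0000

2.0000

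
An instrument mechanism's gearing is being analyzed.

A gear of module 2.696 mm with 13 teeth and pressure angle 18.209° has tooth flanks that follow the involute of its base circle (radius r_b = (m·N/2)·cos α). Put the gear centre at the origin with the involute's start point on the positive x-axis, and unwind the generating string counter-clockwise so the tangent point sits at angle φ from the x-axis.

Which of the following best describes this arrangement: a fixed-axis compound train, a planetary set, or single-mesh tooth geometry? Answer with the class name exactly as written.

single-mesh involute tooth geometry (13T wheel at module 2.696)
classification: single-mesh tooth geometry

single-mesh tooth geometry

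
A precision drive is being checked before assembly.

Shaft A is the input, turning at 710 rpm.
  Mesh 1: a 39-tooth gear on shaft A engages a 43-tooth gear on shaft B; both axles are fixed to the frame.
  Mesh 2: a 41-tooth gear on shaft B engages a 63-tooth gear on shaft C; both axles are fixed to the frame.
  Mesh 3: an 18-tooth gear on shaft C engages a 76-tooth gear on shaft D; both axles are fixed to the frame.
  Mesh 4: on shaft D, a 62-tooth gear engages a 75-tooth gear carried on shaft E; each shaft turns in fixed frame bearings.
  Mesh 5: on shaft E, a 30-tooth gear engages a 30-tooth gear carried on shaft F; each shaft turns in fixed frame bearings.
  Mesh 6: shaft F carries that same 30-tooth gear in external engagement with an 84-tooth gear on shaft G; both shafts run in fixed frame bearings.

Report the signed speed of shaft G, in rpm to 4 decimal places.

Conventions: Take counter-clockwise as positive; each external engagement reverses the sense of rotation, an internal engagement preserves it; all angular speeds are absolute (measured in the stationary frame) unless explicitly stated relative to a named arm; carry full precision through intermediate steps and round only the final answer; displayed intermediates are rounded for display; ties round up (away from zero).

+29.3041 rpm

6-mesh fixed-axis compound train (all bearings frame-fixed)
mesh 1 [39T→43T]: ω = 710.0000×39/43 = 643.9535 rpm, sense flips to −
mesh 2 [41T→63T]: ω = 643.9535×41/63 = 419.0808 rpm, sense flips to +
mesh 3 [18T→76T]: ω = 419.0808×18/76 = 99.2560 rpm, sense flips to −
mesh 4 [62T→75T]: ω = 99.2560×62/75 = 82.0516 rpm, sense flips to +
mesh 5 [30T→30T]: ω = 82.0516×30/30 = 82.0516 rpm, sense flips to −
mesh 6 [30T→84T]: ω = 82.0516×30/84 = 29.3041 rpm, sense flips to +
signed output speed = +29.3041 rpm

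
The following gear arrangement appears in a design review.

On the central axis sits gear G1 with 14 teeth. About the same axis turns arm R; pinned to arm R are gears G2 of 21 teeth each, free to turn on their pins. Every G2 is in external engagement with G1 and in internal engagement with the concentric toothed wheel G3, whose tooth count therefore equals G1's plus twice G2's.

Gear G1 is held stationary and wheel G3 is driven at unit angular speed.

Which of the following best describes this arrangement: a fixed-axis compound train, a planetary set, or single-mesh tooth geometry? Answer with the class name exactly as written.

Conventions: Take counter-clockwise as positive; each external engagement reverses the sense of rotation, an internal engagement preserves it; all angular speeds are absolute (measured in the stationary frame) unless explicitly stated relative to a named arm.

recognized (axles ride arm R): planetary set, 14/21/56 teeth
classification: planetary set

planetary set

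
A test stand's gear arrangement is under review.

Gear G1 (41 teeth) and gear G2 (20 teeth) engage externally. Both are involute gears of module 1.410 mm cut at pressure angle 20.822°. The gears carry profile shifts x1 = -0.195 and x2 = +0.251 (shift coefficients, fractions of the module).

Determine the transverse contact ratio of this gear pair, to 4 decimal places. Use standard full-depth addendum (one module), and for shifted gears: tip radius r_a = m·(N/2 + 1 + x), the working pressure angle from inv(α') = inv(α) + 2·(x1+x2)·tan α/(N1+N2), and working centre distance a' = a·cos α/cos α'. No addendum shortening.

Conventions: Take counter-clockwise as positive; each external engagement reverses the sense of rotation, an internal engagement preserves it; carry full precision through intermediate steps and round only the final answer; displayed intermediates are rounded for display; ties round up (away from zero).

1.5596

topology: single-mesh involute geometry — m = 1.410, 41T/20T pair
base radii: r_b1 = 27.017193, r_b2 = 13.179119
tip radii: r_a1 = 30.040050, r_a2 = 15.863910
inv(α') = inv(20.822°) + 2·(-0.195+0.251)·tan α/(41+20) = 0.01758961  ⇒  α' = 21.09469°
a' = a·cos α / cos α' = 43.0050·cos 20.822°/cos 21.09469° = 43.083468
action lengths: √(r_a1²−r_b1²) = 13.133008, √(r_a2²−r_b2²) = 8.830316
base pitch p_b = π·m·cos α = 4.140342
CR = (13.133008 + 8.830316 − 43.083468·sin 21.09469°)/4.140342 = 1.559566
contact ratio ≈ 1.5596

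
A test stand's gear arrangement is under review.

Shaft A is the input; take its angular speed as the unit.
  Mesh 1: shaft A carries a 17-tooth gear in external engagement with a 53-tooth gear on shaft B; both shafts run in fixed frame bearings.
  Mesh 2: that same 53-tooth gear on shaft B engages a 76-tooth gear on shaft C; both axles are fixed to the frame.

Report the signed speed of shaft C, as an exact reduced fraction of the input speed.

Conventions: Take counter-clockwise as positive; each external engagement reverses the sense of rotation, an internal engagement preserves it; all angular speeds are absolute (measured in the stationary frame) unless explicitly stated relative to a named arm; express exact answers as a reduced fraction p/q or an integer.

17/76

2-mesh fixed-axis compound train (all bearings frame-fixed)
mesh 1 [17T→53T]: |ω|/ω_in = 1×17/53 = 17/53, sense flips to −
mesh 2 [53T→76T]: |ω|/ω_in = (17/53)×53/76 = 17/76, sense flips to +
signed output speed (× input speed) = 17/76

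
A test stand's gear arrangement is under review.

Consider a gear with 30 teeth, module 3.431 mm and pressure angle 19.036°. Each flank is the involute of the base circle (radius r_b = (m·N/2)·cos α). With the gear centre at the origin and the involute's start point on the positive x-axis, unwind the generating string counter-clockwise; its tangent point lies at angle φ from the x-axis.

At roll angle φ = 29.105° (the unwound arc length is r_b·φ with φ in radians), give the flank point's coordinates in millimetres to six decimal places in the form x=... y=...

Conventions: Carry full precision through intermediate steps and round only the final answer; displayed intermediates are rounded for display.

x=54.528355 y=2.071350

single-mesh involute tooth geometry (30T wheel at module 3.431)
pitch radius r_p = m·N/2 = 3.431·30/2 = 51.465000
base radius r_b = r_p·cos α = 51.465000·cos 19.036° = 48.650576
roll angle φ = 29.105° = 0.50797808 rad
x = r_b·(cos φ + φ·sin φ) = 54.528355
y = r_b·(sin φ − φ·cos φ) = 2.071350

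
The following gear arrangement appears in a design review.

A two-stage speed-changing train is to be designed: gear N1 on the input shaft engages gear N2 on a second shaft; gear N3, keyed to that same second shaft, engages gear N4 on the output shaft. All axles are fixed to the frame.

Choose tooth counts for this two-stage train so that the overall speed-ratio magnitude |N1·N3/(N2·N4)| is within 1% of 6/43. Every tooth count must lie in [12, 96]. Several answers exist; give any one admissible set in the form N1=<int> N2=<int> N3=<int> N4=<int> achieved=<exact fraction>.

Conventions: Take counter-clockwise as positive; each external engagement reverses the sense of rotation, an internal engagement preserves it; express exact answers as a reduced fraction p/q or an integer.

N1=12 N2=24 N3=12 N4=43 achieved=6/43

design class (target 6/43): fixed-axis compound train
target = 6/43 in lowest terms: an exact hit needs N1·N3 = k·6 and N2·N4 = k·43 for one integer k, every count in [12, 96]; additionally prefer no 1:1 stage (N1 ≠ N2, N3 ≠ N4)
k = 1…23: no 1:1-free in-range split of k·6 and k·43 into factor pairs; take k = 24
k = 24: N1·N3 = 144 = 12·12, N2·N4 = 1032 = 24·43
achieved = 12·12/(24·43) = 6/43; |achieved − target| = 0 ≤ 3/2150 ✓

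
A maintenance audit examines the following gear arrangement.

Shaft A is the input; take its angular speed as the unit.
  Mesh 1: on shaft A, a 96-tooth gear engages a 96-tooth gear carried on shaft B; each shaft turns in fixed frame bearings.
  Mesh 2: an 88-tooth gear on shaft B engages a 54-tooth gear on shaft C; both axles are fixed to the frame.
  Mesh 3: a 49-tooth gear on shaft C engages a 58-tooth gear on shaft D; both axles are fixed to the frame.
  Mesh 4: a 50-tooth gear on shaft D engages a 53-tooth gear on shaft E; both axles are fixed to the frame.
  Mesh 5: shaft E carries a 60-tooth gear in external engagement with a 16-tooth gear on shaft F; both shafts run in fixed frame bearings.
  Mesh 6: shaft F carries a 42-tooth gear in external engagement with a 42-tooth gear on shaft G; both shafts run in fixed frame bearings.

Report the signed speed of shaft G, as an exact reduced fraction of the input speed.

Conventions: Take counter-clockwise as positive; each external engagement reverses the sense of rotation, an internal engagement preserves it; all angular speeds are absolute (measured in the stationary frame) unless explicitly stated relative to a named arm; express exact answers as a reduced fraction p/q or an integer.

67375/13833

6-mesh fixed-axis compound train (all bearings frame-fixed)
mesh 1 [96T→96T]: |ω|/ω_in = 1×96/96 = 1, sense flips to −
mesh 2 [88T→54T]: |ω|/ω_in = 1×88/54 = 44/27, sense flips to +
mesh 3 [49T→58T]: |ω|/ω_in = (44/27)×49/58 = 1078/783, sense flips to −
mesh 4 [50T→53T]: |ω|/ω_in = (1078/783)×50/53 = 53900/41499, sense flips to +
mesh 5 [60T→16T]: |ω|/ω_in = (53900/41499)×60/16 = 67375/13833, sense flips to −
mesh 6 [42T→42T]: |ω|/ω_in = (67375/13833)×42/42 = 67375/13833, sense flips to +
signed output speed (× input speed) = 67375/13833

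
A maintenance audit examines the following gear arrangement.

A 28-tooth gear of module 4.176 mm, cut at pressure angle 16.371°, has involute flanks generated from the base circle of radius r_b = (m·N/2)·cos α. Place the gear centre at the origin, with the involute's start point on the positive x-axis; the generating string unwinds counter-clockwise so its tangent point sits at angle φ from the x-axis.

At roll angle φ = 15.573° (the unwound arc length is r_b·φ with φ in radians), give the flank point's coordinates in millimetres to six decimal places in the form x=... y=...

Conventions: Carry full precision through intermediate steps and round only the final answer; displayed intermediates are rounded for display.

x=58.127539 y=0.372675

recognized (one wheel, involute flank): single-mesh tooth geometry, m = 4.176, N = 28
pitch radius r_p = m·N/2 = 4.176·28/2 = 58.464000
base radius r_b = r_p·cos α = 58.464000·cos 16.371° = 56.093680
roll angle φ = 15.573° = 0.27180012 rad
x = r_b·(cos φ + φ·sin φ) = 58.127539
y = r_b·(sin φ − φ·cos φ) = 0.372675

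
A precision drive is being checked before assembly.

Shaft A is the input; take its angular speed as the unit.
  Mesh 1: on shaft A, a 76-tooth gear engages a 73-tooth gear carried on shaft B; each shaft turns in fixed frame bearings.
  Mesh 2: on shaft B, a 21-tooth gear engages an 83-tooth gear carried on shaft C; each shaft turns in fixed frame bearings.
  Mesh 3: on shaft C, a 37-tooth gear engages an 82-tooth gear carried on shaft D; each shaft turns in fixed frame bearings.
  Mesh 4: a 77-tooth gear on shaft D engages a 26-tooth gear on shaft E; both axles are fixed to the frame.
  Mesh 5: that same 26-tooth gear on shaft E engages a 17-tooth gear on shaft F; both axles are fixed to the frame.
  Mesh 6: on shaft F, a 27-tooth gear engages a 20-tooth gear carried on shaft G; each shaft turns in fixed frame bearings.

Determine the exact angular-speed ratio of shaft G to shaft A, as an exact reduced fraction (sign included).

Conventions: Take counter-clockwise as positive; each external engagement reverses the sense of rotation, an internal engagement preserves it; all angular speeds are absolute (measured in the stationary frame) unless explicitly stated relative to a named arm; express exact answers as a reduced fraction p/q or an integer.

30692277/42231230

class = fixed-axis compound train [6 meshes; 6 ratios multiply, 6 sense flips]
mesh 1 [76T→73T]: running ratio 76/73, sense −
mesh 2 [21T→83T]: running ratio 1596/6059, sense +
mesh 3 [37T→82T]: running ratio 29526/248419, sense −
mesh 4 [77T→26T]: running ratio 1136751/3229447, sense +
mesh 5 [26T→17T]: running ratio 2273502/4223123, sense −
mesh 6 [27T→20T]: running ratio 30692277/42231230, sense +
ω_out/ω_in = 30692277/42231230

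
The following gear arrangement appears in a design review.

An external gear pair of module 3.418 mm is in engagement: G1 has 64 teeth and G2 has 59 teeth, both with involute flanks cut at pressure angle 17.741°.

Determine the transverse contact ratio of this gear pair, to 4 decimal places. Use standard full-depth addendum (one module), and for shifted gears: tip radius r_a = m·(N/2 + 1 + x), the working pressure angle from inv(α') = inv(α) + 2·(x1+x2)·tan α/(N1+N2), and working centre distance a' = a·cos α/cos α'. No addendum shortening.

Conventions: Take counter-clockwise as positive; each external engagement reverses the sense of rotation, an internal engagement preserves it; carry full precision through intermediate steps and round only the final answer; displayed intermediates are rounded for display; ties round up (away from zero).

single-mesh involute tooth geometry (64T engaging 59T at module 3.418)
base radii: r_b1 = 104.174479, r_b2 = 96.035848
tip radii: r_a1 = 112.794000, r_a2 = 104.249000
no profile shift: α' = α, a' = a
action lengths: √(r_a1²−r_b1²) = 43.245396, √(r_a2²−r_b2²) = 40.558228
base pitch p_b = π·m·cos α = 10.227306
CR = (43.245396 + 40.558228 − 210.207000·sin 17.74100°)/10.227306 = 1.931150
contact ratio ≈ 1.9312

1.9312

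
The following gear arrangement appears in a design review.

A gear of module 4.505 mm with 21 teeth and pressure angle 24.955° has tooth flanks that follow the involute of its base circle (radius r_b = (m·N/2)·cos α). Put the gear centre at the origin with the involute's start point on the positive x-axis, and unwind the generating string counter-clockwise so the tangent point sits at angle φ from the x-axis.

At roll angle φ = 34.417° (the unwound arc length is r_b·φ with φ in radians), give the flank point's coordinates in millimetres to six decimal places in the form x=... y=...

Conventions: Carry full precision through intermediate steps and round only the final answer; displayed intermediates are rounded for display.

class = single-mesh tooth geometry [base-circle involute, m = 4.505, 21T]
pitch radius r_p = m·N/2 = 4.505·21/2 = 47.302500
base radius r_b = r_p·cos α = 47.302500·cos 24.955° = 42.886312
roll angle φ = 34.417° = 0.60068997 rad
x = r_b·(cos φ + φ·sin φ) = 49.939518
y = r_b·(sin φ − φ·cos φ) = 2.988108

x=49.939518 y=2.988108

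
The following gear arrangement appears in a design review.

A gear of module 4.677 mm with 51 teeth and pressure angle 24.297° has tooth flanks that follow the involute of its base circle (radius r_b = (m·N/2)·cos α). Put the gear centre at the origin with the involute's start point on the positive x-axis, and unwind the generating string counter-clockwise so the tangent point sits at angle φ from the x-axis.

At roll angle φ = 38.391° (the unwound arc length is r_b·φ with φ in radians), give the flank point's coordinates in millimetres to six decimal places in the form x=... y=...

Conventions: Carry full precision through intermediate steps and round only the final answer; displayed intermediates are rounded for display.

x=130.429678 y=10.418433

single-mesh involute tooth geometry (51T wheel at module 4.677)
pitch radius r_p = m·N/2 = 4.677·51/2 = 119.263500
base radius r_b = r_p·cos α = 119.263500·cos 24.297° = 108.699714
roll angle φ = 38.391° = 0.67004935 rad
x = r_b·(cos φ + φ·sin φ) = 130.429678
y = r_b·(sin φ − φ·cos φ) = 10.418433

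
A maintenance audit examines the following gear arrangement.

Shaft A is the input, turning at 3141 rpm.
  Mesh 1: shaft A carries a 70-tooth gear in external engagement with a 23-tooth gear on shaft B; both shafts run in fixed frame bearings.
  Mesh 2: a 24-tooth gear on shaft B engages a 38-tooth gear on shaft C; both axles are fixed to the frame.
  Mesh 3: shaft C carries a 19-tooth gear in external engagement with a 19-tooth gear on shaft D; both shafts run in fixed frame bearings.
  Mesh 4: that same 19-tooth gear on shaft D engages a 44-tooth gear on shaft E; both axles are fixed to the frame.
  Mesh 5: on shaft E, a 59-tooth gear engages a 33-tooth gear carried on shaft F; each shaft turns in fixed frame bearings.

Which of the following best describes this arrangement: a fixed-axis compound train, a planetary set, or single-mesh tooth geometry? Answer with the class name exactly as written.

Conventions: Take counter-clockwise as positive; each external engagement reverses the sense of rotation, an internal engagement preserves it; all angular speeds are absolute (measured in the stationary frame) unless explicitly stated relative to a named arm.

5-mesh fixed-axis compound train (all bearings frame-fixed)
classification: fixed-axis compound train

fixed-axis compound train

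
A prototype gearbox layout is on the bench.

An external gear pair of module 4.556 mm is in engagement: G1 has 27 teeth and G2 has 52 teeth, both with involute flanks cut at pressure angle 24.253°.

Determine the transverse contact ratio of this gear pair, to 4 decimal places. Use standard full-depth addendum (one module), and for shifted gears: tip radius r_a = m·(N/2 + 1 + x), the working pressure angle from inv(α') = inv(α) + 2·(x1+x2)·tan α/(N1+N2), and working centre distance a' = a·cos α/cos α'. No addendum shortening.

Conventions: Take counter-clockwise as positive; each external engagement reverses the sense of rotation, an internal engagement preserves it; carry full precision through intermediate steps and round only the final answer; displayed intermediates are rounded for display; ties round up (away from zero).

1.5239

single-mesh involute tooth geometry (27T engaging 52T at module 4.556)
base radii: r_b1 = 56.077513, r_b2 = 108.001137
tip radii: r_a1 = 66.062000, r_a2 = 123.012000
no profile shift: α' = α, a' = a
action lengths: √(r_a1²−r_b1²) = 34.921345, √(r_a2²−r_b2²) = 58.887236
base pitch p_b = π·m·cos α = 13.049830
CR = (34.921345 + 58.887236 − 179.962000·sin 24.25300°)/13.049830 = 1.523867
contact ratio ≈ 1.5239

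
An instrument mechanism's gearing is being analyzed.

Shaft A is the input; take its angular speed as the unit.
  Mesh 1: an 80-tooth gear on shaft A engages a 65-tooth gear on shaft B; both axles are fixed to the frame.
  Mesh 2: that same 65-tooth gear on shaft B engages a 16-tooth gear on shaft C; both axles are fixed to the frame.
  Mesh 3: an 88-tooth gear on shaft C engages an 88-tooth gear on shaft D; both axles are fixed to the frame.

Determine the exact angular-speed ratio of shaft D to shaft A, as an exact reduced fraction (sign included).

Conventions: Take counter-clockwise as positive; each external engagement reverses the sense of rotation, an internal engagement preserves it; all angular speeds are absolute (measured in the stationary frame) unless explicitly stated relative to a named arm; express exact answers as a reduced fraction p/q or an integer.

class = fixed-axis compound train [3 meshes; 3 ratios multiply, 3 sense flips]
mesh 1 [80T→65T]: running ratio 16/13, sense −
mesh 2 [65T→16T]: running ratio 5, sense +
mesh 3 [88T→88T]: running ratio 5, sense −
ω_out/ω_in = -5

-5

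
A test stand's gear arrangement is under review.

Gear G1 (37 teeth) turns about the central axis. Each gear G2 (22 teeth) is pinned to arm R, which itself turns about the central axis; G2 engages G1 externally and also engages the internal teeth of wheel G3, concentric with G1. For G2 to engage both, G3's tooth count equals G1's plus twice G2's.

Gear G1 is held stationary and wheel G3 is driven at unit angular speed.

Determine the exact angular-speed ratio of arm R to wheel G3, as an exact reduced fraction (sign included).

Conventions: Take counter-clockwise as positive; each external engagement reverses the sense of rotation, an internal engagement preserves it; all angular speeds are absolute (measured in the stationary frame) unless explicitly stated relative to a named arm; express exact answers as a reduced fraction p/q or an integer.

81/118

planetary set (37T centre, 22T on arm, 81T internal) — Willis relation
ring teeth: 37 + 2·22 = 81
37(ω_sun−ω_arm) = −81(ω_ring−ω_arm),  ω_sun = 0, ω_ring = 1
37(0−ω_arm) = −81(1−ω_arm)  ⇒  118·ω_arm = 81  ⇒  ω_arm = 81/118
ω_out/ω_in = 81/118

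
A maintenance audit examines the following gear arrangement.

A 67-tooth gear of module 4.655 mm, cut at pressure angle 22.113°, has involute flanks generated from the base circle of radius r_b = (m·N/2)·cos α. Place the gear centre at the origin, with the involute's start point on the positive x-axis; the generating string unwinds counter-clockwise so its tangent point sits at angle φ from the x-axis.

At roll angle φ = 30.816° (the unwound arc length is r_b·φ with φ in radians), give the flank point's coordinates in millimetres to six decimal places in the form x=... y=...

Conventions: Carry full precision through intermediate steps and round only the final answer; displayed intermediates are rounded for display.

x=163.880711 y=7.277926

recognized (one wheel, involute flank): single-mesh tooth geometry, m = 4.655, N = 67
pitch radius r_p = m·N/2 = 4.655·67/2 = 155.942500
base radius r_b = r_p·cos α = 155.942500·cos 22.113° = 144.471876
roll angle φ = 30.816° = 0.53784066 rad
x = r_b·(cos φ + φ·sin φ) = 163.880711
y = r_b·(sin φ − φ·cos φ) = 7.277926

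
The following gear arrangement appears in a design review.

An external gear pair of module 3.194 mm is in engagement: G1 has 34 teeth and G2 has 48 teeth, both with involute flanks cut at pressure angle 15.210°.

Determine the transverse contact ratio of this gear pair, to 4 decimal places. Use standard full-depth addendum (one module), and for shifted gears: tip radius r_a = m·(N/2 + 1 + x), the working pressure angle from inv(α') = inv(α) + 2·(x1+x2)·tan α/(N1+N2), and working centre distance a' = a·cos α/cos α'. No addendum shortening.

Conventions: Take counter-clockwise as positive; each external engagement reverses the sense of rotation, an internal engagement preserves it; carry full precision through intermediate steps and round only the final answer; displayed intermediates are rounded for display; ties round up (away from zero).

class = single-mesh tooth geometry [involute pair 34T × 48T, m = 3.194]
base radii: r_b1 = 52.395980, r_b2 = 73.970795
tip radii: r_a1 = 57.492000, r_a2 = 79.850000
no profile shift: α' = α, a' = a
action lengths: √(r_a1²−r_b1²) = 23.664136, √(r_a2²−r_b2²) = 30.072312
base pitch p_b = π·m·cos α = 9.682754
CR = (23.664136 + 30.072312 − 130.954000·sin 15.21000°)/9.682754 = 2.001463
contact ratio ≈ 2.0015

2.0015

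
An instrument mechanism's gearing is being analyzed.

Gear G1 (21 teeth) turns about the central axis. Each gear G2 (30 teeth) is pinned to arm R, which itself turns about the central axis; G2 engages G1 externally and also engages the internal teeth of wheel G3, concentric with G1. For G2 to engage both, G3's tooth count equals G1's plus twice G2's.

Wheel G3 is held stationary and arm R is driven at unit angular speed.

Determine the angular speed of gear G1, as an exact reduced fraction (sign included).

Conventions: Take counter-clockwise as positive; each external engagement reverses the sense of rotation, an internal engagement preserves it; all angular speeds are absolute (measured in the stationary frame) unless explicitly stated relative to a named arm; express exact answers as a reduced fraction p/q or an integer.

recognized (axles ride arm R): planetary set, 21/30/81 teeth
ring teeth: 21 + 2·30 = 81
21(ω_sun−ω_arm) = −81(ω_ring−ω_arm),  ω_ring = 0, ω_arm = 1
ω_sun = 1 − (81/21)(0−1) = 34/7
exact speed ratio = 34/7

34/7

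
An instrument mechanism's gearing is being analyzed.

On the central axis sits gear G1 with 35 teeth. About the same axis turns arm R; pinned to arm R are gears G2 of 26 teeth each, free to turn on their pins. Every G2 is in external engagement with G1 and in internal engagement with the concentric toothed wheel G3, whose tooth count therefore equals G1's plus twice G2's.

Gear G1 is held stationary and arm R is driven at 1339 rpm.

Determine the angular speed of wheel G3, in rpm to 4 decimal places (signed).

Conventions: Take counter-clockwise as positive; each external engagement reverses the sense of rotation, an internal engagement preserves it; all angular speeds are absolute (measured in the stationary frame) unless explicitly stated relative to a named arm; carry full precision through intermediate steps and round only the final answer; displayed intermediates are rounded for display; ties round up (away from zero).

+1877.6782 rpm

topology: planetary set — G1 35T / G2 26T / G3 87T, arm = carrier (Willis)
normalise by the input: solve with ω_arm = 1, then scale by 1339 rpm
ring teeth: 35 + 2·26 = 87
35(ω_sun−ω_arm) = −87(ω_ring−ω_arm),  ω_sun = 0, ω_arm = 1
ω_ring = 1 − (35/87)(0−1) = 122/87
scale: ω_ring = 122/87 × 1339 rpm = +1877.6782 rpm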